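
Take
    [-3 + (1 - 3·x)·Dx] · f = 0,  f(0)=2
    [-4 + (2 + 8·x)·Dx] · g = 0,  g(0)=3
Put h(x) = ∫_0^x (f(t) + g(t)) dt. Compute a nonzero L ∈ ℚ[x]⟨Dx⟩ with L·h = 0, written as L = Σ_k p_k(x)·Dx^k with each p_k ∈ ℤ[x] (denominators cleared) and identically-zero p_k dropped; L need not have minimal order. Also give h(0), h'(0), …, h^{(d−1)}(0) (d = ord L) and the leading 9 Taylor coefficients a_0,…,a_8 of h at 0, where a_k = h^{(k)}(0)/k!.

f: a_k = 2, 6, 18, 54, 162, 486, 1458, 4374, 13122, …
g: a_k = 3, 6, -6, 12, -30, 84, -252, 792, -2574, …
Sum ⇒ L₀ = lclm(L_f,L_g) in ℚ(x)⟨Dx⟩.
h=∫h₀ ⇒ L = L₀·Dx.
L = (-48 - 108·x)·Dx + (22 + 120·x + 324·x^2)·Dx^2 + (-1 - 19·x - 6·x^2 + 216·x^3)·Dx^3  (order 3).
h: a_k = 0, 5, 6, 4, 33/2, 132/5, 95, 1206/7, 2583/4, …
ICs: h(0) = 0, h′(0) = 5, h′′(0) = 12.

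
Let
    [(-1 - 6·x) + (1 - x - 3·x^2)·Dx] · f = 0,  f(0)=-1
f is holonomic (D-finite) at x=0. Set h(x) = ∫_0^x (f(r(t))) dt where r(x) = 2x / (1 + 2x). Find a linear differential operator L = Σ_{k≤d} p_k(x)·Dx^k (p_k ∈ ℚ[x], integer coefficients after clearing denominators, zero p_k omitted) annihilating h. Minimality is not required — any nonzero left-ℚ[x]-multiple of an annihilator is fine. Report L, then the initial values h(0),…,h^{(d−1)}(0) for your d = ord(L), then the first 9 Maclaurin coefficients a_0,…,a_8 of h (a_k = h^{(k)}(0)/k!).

L = (2 + 28·x)·Dx + (-1 - 4·x + 8·x^2 + 24·x^3)·Dx^2  (order 2).
h: a_k = 0, -1, -1, -4, 0, -144/5, 48, -2304/7, 1008, …
ICs: h(0) = 0, h′(0) = -1.

f: a_k = -1, -1, -4, -7, -19, -40, -97, -217, -508, …
Substitute x→r, Dx→(1/r')Dx; clear ⇒ L₀.
h=∫h₀ ⇒ L = L₀·Dx.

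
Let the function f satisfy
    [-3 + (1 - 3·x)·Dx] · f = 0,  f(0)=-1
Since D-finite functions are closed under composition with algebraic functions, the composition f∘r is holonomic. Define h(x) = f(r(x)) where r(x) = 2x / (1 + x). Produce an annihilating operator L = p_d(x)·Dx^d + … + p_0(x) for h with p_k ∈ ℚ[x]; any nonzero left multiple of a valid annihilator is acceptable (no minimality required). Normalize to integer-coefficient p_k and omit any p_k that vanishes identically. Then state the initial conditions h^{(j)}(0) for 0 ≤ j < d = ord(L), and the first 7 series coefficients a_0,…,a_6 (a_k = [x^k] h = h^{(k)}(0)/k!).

f: a_k = -1, -3, -9, -27, -81, -243, -729, …
f∘r: x↦r, Dx↦Dx/r' in L_f ⇒ L₀.
L = 6 + (-1 + 4·x + 5·x^2)·Dx  (order 1).
h: a_k = -1, -6, -30, -150, -750, -3750, -18750, …
ICs: h(0) = -1.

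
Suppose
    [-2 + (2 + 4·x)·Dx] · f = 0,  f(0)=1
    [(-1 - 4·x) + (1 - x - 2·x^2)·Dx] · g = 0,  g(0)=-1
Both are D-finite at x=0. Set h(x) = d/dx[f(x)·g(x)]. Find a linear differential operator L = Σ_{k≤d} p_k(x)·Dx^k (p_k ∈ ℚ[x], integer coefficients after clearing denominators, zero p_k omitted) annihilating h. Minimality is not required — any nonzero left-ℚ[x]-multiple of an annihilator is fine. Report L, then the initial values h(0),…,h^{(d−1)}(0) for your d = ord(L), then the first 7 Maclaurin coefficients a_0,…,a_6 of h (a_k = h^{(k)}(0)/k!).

f: a_k = 1, 1, -1/2, 1/2, -5/8, 7/8, -21/16, …
g: a_k = -1, -1, -3, -5, -11, -21, -43, …
Sym-product of L_f,L_g gives L₀ (≤ ord 1).
h=h₀': d/dx-closure on L₀ ⇒ L.
L = (7 + 48·x + 99·x^2 + 100·x^3 + 60·x^4) + (-2 - 7·x - 3·x^2 + 22·x^3 + 44·x^4 + 24·x^5)·Dx  (order 1).
h: a_k = -2, -7, -24, -115/2, -625/4, -2817/8, -3451/4, …
ICs: h(0) = -2.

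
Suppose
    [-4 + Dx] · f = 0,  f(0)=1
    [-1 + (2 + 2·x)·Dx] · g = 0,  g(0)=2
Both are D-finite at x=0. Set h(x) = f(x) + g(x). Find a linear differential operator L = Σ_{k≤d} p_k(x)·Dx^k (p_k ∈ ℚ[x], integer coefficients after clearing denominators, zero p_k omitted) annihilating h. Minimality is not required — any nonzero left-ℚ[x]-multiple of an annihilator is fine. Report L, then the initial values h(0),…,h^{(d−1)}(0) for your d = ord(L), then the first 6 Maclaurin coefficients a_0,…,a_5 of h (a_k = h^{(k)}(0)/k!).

L = (36 + 32·x) + (-65 - 128·x - 64·x^2)·Dx + (14 + 30·x + 16·x^2)·Dx^2  (order 2).
h: a_k = 3, 5, 31/4, 259/24, 2033/192, 16489/1920, …
ICs: h(0) = 3, h′(0) = 5.

f: a_k = 1, 4, 8, 32/3, 32/3, 128/15, …
g: a_k = 2, 1, -1/4, 1/8, -5/64, 7/128, …
Weyl lclm of L_f,L_g ⇒ L₀ (ord ≤ 2).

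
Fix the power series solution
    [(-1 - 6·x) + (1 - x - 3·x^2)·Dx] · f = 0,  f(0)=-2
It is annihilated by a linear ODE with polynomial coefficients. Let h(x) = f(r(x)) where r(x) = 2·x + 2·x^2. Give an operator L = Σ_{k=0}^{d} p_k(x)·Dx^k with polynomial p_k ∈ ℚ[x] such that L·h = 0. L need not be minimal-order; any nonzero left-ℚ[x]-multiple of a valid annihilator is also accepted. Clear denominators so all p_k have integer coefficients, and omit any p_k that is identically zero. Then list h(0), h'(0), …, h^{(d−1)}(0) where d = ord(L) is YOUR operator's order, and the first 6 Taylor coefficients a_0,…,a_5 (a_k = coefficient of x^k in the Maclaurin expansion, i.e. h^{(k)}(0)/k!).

L = (2 + 28·x + 72·x^2 + 48·x^3) + (-1 + 2·x + 14·x^2 + 24·x^3 + 12·x^4)·Dx  (order 1).
h: a_k = -2, -4, -36, -176, -976, -5328, …
ICs: h(0) = -2.

f: a_k = -2, -2, -8, -14, -38, -80, …
L₀ from L_f via x↦r, Dx↦r'^{-1}Dx.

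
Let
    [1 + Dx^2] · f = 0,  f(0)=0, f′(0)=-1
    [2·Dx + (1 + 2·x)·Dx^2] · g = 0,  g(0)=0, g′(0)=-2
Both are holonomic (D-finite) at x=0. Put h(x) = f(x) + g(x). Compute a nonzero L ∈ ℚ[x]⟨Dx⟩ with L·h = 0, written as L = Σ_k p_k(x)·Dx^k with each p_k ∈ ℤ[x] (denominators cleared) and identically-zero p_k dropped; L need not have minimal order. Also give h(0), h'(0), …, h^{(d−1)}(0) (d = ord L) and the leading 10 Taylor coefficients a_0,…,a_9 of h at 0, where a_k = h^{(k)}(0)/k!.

L = (50 + 8·x + 8·x^2)·Dx + (9 + 22·x + 12·x^2 + 8·x^3)·Dx^2 + (50 + 8·x + 8·x^2)·Dx^3 + (9 + 22·x + 12·x^2 + 8·x^3)·Dx^4  (order 4).
h: a_k = 0, -3, 2, -5/2, 4, -769/120, 32/3, -92159/5040, 32, -20643841/362880, …
ICs: h(0) = 0, h′(0) = -3, h′′(0) = 4, h′′′(0) = -15.

f: a_k = 0, -1, 0, 1/6, 0, -1/120, 0, 1/5040, 0, -1/362880, …
g: a_k = 0, -2, 2, -8/3, 4, -32/5, 32/3, -128/7, 32, -512/9, …
h₀=f+g: left-lcm gives L₀, ord ≤ 4.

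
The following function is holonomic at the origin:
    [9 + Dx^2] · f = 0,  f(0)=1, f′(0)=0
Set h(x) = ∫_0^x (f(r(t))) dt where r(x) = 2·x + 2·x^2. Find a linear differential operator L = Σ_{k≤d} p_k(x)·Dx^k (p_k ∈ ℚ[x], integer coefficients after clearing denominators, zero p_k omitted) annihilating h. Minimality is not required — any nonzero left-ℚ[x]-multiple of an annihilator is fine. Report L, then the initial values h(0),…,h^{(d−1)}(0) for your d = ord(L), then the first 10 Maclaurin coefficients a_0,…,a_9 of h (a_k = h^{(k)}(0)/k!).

L = (36 + 216·x + 432·x^2 + 288·x^3)·Dx - 2·Dx^2 + (1 + 2·x)·Dx^3  (order 3).
h: a_k = 0, 1, 0, -6, -9, 36/5, 36, 1296/35, -108/5, -3408/35, …
ICs: h(0) = 0, h′(0) = 1, h′′(0) = 0.

f: a_k = 1, 0, -9/2, 0, 27/8, 0, -81/80, 0, 729/4480, 0, …
f∘r: x↦r, Dx↦Dx/r' in L_f ⇒ L₀.
Integrate: L := L₀·Dx.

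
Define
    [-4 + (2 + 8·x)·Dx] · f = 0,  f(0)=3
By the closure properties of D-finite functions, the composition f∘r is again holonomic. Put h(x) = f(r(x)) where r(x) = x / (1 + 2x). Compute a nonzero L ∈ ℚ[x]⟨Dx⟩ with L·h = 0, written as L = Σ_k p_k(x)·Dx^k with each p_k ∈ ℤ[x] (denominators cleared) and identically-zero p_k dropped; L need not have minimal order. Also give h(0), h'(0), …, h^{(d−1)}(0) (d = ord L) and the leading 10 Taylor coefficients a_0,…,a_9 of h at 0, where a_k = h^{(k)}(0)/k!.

L = -2 + (1 + 8·x + 12·x^2)·Dx  (order 1).
h: a_k = 3, 6, -18, 60, -222, 900, -3924, 18072, -86670, 428388, …
ICs: h(0) = 3.

f: a_k = 3, 6, -6, 12, -30, 84, -252, 792, -2574, 8580, …
L₀ from L_f via x↦r, Dx↦r'^{-1}Dx.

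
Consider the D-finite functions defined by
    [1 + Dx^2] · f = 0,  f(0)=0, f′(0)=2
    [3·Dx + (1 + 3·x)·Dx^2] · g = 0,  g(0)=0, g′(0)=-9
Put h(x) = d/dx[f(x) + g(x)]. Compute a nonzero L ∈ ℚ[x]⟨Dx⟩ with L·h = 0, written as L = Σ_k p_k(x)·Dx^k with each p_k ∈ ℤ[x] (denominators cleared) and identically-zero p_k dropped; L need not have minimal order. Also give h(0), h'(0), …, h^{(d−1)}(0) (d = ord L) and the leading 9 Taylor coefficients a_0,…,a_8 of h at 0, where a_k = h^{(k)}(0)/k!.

f: a_k = 0, 2, 0, -1/3, 0, 1/60, 0, -1/2520, 0, …
g: a_k = 0, -9, 27/2, -27, 243/4, -729/5, 729/2, -6561/7, 19683/8, …
Weyl lclm of L_f,L_g ⇒ L₀ (ord ≤ 4).
h=h₀': d/dx-closure on L₀ ⇒ L.
L = (165 + 18·x + 27·x^2) + (19 + 63·x + 27·x^2 + 27·x^3)·Dx + (165 + 18·x + 27·x^2)·Dx^2 + (19 + 63·x + 27·x^2 + 27·x^3)·Dx^3  (order 3).
h: a_k = -7, 27, -82, 243, -8747/12, 2187, -2361961/360, 19683, -1190427839/20160, …
ICs: h(0) = -7, h′(0) = 27, h′′(0) = -164.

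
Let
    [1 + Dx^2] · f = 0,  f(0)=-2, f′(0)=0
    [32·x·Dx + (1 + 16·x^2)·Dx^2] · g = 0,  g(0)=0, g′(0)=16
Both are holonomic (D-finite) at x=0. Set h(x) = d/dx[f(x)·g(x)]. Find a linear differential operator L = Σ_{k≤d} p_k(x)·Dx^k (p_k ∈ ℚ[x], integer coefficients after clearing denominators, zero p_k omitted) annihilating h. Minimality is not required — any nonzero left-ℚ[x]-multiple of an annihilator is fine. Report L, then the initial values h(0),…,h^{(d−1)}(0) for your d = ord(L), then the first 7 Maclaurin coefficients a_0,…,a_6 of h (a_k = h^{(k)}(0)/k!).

L = (209105 + 6893664·x^2 + 261353216·x^4 + 52248576·x^6 - 2162688·x^8 - 60817408·x^10 + 16777216·x^12) + (108608·x + 9933824·x^3 + 133857280·x^5 + 44564480·x^7 + 20971520·x^9 + 67108864·x^11)·Dx + (210210 + 6980800·x^2 + 263314944·x^4 + 66224128·x^6 + 4063232·x^8 - 54525952·x^10 + 33554432·x^12)·Dx^2 + (108608·x + 9933824·x^3 + 133857280·x^5 + 44564480·x^7 + 20971520·x^9 + 67108864·x^11)·Dx^3 + (1105 + 87136·x^2 + 1961728·x^4 + 13975552·x^6 + 6225920·x^8 + 6291456·x^10 + 16777216·x^12)·Dx^4  (order 4).
h: a_k = -32, 0, 560, 0, -25876/3, 0, 6158542/45, …
ICs: h(0) = -32, h′(0) = 0, h′′(0) = 1120, h′′′(0) = 0.

f: a_k = -2, 0, 1, 0, -1/12, 0, 1/360, …
g: a_k = 0, 16, 0, -256/3, 0, 4096/5, 0, …
f·g: L₀ = L_f ⊗_s L_g, ord ≤ 2·2.
Derive L from L₀ (diff closure).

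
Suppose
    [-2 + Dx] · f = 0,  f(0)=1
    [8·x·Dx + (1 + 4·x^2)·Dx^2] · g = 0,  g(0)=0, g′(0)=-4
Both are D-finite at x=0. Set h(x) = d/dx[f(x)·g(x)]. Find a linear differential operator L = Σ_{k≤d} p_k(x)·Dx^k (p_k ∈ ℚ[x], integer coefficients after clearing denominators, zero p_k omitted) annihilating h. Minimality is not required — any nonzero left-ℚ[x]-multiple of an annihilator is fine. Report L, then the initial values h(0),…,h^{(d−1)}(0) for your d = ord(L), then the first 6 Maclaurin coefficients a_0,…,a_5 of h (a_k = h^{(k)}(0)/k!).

f: a_k = 1, 2, 2, 4/3, 2/3, 4/15, …
g: a_k = 0, -4, 0, 16/3, 0, -64/5, …
f·g: L₀ = L_f ⊗_s L_g, ord ≤ 1·2.
h₀' ⇒ L via d/dx closure of L₀.
L = (4 + 40·x - 48·x^2 + 32·x^3) + (-24·x + 32·x^2 - 32·x^3)·Dx + (-1 + 2·x - 4·x^2 + 8·x^3)·Dx^2  (order 2).
h: a_k = -4, -16, -8, 64/3, -24, -352/3, …
ICs: h(0) = -4, h′(0) = -16.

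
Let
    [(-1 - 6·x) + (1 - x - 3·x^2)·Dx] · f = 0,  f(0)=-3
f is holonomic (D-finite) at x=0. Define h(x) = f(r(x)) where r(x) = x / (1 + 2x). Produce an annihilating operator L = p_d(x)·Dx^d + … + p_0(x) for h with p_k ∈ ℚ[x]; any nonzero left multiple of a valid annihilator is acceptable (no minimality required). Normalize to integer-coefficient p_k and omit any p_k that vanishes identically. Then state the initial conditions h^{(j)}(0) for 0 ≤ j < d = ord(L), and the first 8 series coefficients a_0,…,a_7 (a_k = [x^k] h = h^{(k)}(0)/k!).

f: a_k = -3, -3, -12, -21, -57, -120, -291, -651, …
h₀=f(r): pull back L_f along r ⇒ L₀.
L = (1 + 8·x) + (-1 - 5·x - 5·x^2 + 2·x^3)·Dx  (order 1).
h: a_k = -3, -3, -6, 15, -51, 168, -555, 1833, …
ICs: h(0) = -3.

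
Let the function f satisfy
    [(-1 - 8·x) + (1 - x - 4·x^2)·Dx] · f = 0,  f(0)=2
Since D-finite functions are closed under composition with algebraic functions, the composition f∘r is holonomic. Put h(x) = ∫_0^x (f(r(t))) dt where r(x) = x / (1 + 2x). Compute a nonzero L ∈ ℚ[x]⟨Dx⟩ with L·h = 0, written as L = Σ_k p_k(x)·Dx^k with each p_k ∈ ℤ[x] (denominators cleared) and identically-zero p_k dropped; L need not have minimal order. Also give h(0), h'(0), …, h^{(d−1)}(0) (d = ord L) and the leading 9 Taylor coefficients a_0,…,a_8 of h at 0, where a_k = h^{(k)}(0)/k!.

L = (1 + 10·x)·Dx + (-1 - 5·x - 4·x^2 + 4·x^3)·Dx^2  (order 2).
h: a_k = 0, 2, 1, 2, -7/2, 54/5, -95/3, 678/7, -1207/4, …
ICs: h(0) = 0, h′(0) = 2.

f: a_k = 2, 2, 10, 18, 58, 130, 362, 882, 2330, …
f∘r: x↦r, Dx↦Dx/r' in L_f ⇒ L₀.
h=∫₀ˣh₀: take L = L₀·Dx.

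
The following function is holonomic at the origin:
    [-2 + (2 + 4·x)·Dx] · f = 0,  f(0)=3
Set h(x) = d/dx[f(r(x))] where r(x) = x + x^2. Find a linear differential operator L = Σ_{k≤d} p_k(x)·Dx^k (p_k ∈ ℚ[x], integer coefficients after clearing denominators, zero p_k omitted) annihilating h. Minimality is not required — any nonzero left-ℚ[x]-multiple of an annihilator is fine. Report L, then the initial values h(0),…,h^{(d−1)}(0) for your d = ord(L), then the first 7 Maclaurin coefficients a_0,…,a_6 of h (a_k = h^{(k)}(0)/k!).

L = 1 + (-1 - 4·x - 6·x^2 - 4·x^3)·Dx  (order 1).
h: a_k = 3, 3, -9/2, 9/2, -15/8, -27/8, 147/16, …
ICs: h(0) = 3.

f: a_k = 3, 3, -3/2, 3/2, -15/8, 21/8, -63/16, …
Change of var in L_f (x↦r) gives L₀.
Derive L from L₀ (diff closure).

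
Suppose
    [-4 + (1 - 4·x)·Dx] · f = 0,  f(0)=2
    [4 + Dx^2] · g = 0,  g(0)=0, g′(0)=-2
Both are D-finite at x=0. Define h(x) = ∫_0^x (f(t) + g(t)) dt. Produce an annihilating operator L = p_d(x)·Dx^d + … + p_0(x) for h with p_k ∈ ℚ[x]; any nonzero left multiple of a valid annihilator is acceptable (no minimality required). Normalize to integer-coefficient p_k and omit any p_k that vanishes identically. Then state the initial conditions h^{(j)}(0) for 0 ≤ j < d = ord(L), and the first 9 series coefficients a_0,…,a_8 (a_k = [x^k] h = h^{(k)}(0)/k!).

L = (400 - 128·x + 256·x^2)·Dx + (-36 + 176·x - 192·x^2 + 256·x^3)·Dx^2 + (100 - 32·x + 64·x^2)·Dx^3 + (-9 + 44·x - 48·x^2 + 64·x^3)·Dx^4  (order 4).
h: a_k = 0, 2, 3, 32/3, 97/3, 512/5, 15358/45, 8192/7, 1290241/315, …
ICs: h(0) = 0, h′(0) = 2, h′′(0) = 6, h′′′(0) = 64.

f: a_k = 2, 8, 32, 128, 512, 2048, 8192, 32768, 131072, …
g: a_k = 0, -2, 0, 4/3, 0, -4/15, 0, 8/315, 0, …
L₀ := lclm(L_f,L_g); ord L₀ ≤ 1+2.
h=∫h₀ ⇒ L = L₀·Dx.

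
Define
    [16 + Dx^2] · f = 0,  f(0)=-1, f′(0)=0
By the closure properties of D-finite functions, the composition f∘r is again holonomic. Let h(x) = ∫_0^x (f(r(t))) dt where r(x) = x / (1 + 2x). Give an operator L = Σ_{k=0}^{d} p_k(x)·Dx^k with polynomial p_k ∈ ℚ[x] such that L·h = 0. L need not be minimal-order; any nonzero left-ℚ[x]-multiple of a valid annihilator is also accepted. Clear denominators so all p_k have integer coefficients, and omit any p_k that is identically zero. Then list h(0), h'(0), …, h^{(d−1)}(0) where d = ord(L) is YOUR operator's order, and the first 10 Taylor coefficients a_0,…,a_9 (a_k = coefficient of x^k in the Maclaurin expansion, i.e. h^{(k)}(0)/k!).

f: a_k = -1, 0, 8, 0, -32/3, 0, 256/45, 0, -512/315, 0, …
h₀=f(r): pull back L_f along r ⇒ L₀.
h=∫₀ˣh₀: take L = L₀·Dx.
L = 16·Dx + (4 + 24·x + 48·x^2 + 32·x^3)·Dx^2 + (1 + 8·x + 24·x^2 + 32·x^3 + 16·x^4)·Dx^3  (order 3).
h: a_k = 0, -1, 0, 8/3, -8, 256/15, -256/9, 1408/45, 64/5, -602624/2835, …
ICs: h(0) = 0, h′(0) = -1, h′′(0) = 0.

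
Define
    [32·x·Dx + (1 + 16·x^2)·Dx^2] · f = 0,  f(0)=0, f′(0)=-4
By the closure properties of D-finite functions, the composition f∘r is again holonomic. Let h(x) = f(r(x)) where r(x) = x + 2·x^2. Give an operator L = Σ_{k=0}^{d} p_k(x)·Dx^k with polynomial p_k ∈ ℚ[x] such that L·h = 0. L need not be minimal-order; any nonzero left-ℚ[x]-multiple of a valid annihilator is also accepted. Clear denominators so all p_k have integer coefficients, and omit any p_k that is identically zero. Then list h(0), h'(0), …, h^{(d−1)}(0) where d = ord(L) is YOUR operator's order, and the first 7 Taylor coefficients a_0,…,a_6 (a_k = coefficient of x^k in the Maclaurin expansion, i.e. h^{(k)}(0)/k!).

L = (-4 + 32·x + 256·x^2 + 768·x^3 + 768·x^4)·Dx + (1 + 4·x + 16·x^2 + 128·x^3 + 320·x^4 + 256·x^5)·Dx^2  (order 2).
h: a_k = 0, -4, -8, 64/3, 128, 256/5, -5632/3, …
ICs: h(0) = 0, h′(0) = -4.

f: a_k = 0, -4, 0, 64/3, 0, -1024/5, 0, …
L₀ from L_f via x↦r, Dx↦r'^{-1}Dx.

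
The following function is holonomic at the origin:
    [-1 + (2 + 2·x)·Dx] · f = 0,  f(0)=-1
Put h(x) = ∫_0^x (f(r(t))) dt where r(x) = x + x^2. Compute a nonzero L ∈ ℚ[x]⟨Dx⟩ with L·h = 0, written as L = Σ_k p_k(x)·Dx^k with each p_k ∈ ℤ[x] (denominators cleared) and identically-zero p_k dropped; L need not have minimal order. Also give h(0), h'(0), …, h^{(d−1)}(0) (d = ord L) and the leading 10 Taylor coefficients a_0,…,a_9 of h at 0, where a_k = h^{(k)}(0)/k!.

L = (-1 - 2·x)·Dx + (2 + 2·x + 2·x^2)·Dx^2  (order 2).
h: a_k = 0, -1, -1/4, -1/8, 3/64, -3/640, -5/512, 57/7168, -21/16384, -289/98304, …
ICs: h(0) = 0, h′(0) = -1.

f: a_k = -1, -1/2, 1/8, -1/16, 5/128, -7/256, 21/1024, -33/2048, 429/32768, -715/65536, …
h₀=f(r): pull back L_f along r ⇒ L₀.
h=∫h₀ ⇒ L = L₀·Dx.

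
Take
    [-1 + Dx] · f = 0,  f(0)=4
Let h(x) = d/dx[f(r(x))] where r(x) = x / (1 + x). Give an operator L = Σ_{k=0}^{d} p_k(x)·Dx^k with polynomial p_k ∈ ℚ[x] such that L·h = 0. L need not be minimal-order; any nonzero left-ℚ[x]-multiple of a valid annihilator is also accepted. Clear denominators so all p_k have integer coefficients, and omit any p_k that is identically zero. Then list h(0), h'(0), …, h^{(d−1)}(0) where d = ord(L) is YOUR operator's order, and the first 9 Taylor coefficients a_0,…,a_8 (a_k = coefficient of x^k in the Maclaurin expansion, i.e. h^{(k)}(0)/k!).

f: a_k = 4, 4, 2, 2/3, 1/6, 1/30, 1/180, 1/1260, 1/10080, …
Change of var in L_f (x↦r) gives L₀.
Derive L from L₀ (diff closure).
L = (-1 - 2·x) + (-1 - 2·x - x^2)·Dx  (order 1).
h: a_k = 4, -4, 2, 2/3, -19/6, 151/30, -1091/180, 7841/1260, -56519/10080, …
ICs: h(0) = 4.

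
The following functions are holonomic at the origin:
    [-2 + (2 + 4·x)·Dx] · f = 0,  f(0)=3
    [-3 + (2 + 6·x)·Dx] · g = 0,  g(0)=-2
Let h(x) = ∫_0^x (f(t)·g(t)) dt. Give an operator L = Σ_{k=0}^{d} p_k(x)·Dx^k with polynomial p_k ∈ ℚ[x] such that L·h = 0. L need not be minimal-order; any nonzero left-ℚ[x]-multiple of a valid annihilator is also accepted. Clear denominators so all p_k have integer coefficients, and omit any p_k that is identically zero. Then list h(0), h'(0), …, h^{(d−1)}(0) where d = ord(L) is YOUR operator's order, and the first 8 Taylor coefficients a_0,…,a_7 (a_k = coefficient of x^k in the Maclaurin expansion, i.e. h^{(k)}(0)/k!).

f: a_k = 3, 3, -3/2, 3/2, -15/8, 21/8, -63/16, 99/16, …
g: a_k = -2, -3, 9/4, -27/8, 405/64, -1701/128, 15309/512, -72171/1024, …
h₀=f·g: eliminate ⇒ L₀, order ≤ 1·1.
Integrate: L := L₀·Dx.
L = (-5 - 12·x)·Dx + (2 + 10·x + 12·x^2)·Dx^2  (order 2).
h: a_k = 0, -6, -15/2, 1/4, -15/32, 303/320, -515/256, 15903/3584, …
ICs: h(0) = 0, h′(0) = -6.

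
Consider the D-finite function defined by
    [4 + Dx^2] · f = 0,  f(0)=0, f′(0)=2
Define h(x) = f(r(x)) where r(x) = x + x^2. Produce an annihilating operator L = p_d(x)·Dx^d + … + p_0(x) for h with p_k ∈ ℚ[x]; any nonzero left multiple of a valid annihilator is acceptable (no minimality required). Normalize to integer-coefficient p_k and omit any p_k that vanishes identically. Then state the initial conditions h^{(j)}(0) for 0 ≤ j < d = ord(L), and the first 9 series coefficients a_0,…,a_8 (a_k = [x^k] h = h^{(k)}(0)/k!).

L = (4 + 24·x + 48·x^2 + 32·x^3) - 2·Dx + (1 + 2·x)·Dx^2  (order 2).
h: a_k = 0, 2, 2, -4/3, -4, -56/15, 0, 832/315, 112/45, …
ICs: h(0) = 0, h′(0) = 2.

f: a_k = 0, 2, 0, -4/3, 0, 4/15, 0, -8/315, 0, …
Substitute x→r, Dx→(1/r')Dx; clear ⇒ L₀.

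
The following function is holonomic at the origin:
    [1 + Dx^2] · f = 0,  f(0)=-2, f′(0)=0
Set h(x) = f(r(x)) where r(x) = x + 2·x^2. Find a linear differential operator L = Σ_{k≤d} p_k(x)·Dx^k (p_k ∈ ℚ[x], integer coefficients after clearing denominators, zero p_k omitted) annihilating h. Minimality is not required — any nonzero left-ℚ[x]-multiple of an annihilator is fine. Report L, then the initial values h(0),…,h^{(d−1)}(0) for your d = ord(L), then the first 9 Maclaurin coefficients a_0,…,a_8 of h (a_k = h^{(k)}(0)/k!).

f: a_k = -2, 0, 1, 0, -1/12, 0, 1/360, 0, -1/20160, …
Substitute x→r, Dx→(1/r')Dx; clear ⇒ L₀.
L = (1 + 12·x + 48·x^2 + 64·x^3) - 4·Dx + (1 + 4·x)·Dx^2  (order 2).
h: a_k = -2, 0, 1, 4, 47/12, -2/3, -719/360, -79/30, -23521/20160, …
ICs: h(0) = -2, h′(0) = 0.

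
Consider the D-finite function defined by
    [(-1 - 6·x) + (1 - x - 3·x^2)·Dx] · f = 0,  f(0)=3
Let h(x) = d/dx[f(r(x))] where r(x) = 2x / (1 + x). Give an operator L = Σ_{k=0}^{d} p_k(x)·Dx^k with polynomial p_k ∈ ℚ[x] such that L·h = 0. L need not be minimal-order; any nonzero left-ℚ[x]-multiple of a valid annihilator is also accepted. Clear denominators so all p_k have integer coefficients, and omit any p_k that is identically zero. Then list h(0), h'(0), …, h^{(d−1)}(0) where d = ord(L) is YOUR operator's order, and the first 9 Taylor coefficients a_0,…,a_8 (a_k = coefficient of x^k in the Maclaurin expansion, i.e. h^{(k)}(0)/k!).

L = (14 + 78·x + 546·x^2 + 338·x^3) + (-1 - 14·x + 182·x^3 + 169·x^4)·Dx  (order 1).
h: a_k = 6, 84, 234, 2184, 5070, 42588, 92274, 738192, 1542294, …
ICs: h(0) = 6.

f: a_k = 3, 3, 12, 21, 57, 120, 291, 651, 1524, …
h₀=f(r): pull back L_f along r ⇒ L₀.
h=h₀': d/dx-closure on L₀ ⇒ L.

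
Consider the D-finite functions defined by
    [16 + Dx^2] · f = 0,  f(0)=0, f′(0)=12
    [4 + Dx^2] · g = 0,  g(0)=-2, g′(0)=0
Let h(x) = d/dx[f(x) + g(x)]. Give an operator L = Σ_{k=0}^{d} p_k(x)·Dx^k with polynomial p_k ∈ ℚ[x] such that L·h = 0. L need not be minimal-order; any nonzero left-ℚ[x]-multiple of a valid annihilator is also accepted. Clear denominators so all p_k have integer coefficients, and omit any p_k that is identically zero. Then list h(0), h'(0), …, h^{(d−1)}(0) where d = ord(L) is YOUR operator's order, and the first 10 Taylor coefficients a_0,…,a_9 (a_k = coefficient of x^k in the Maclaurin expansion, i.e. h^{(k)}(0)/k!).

f: a_k = 0, 12, 0, -32, 0, 128/5, 0, -1024/105, 0, 2048/945, …
g: a_k = -2, 0, 4, 0, -4/3, 0, 8/45, 0, -4/315, 0, …
L₀ := lclm(L_f,L_g); ord L₀ ≤ 2+2.
h₀' ⇒ L via d/dx closure of L₀.
L = 64 + 20·Dx^2 + Dx^4  (order 4).
h: a_k = 12, 8, -96, -16/3, 128, 16/15, -1024/15, -32/315, 2048/105, 16/2835, …
ICs: h(0) = 12, h′(0) = 8, h′′(0) = -192, h′′′(0) = -32.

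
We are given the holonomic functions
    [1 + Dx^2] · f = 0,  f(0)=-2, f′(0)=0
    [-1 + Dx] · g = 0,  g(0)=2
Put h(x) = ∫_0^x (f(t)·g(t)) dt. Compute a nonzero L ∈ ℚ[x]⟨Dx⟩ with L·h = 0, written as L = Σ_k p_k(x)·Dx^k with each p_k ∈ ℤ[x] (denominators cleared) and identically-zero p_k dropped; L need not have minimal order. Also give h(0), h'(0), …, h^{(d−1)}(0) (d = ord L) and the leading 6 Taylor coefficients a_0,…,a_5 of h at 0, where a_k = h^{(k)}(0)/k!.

L = 2·Dx - 2·Dx^2 + Dx^3  (order 3).
h: a_k = 0, -4, -2, 0, 1/3, 2/15, …
ICs: h(0) = 0, h′(0) = -4, h′′(0) = -4.

f: a_k = -2, 0, 1, 0, -1/12, 0, …
g: a_k = 2, 2, 1, 1/3, 1/12, 1/60, …
h₀=f·g: eliminate ⇒ L₀, order ≤ 2·1.
Integrate: L := L₀·Dx.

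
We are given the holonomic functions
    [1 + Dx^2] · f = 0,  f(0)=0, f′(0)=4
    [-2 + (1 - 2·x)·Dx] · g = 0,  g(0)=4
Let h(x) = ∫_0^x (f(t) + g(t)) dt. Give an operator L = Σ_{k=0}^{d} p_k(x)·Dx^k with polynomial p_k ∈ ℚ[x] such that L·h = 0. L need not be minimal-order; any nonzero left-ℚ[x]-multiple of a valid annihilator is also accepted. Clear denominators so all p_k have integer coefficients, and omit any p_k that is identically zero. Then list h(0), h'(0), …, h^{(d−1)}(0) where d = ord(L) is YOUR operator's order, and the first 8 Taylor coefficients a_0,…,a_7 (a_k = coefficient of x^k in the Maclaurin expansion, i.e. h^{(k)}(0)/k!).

L = (-50 + 8·x - 8·x^2)·Dx + (9 - 22·x + 12·x^2 - 8·x^3)·Dx^2 + (-50 + 8·x - 8·x^2)·Dx^3 + (9 - 22·x + 12·x^2 - 8·x^3)·Dx^4  (order 4).
h: a_k = 0, 4, 6, 16/3, 47/6, 64/5, 3841/180, 256/7, …
ICs: h(0) = 0, h′(0) = 4, h′′(0) = 12, h′′′(0) = 32.

f: a_k = 0, 4, 0, -2/3, 0, 1/30, 0, -1/1260, …
g: a_k = 4, 8, 16, 32, 64, 128, 256, 512, …
Weyl lclm of L_f,L_g ⇒ L₀ (ord ≤ 3).
h=∫₀ˣh₀: take L = L₀·Dx.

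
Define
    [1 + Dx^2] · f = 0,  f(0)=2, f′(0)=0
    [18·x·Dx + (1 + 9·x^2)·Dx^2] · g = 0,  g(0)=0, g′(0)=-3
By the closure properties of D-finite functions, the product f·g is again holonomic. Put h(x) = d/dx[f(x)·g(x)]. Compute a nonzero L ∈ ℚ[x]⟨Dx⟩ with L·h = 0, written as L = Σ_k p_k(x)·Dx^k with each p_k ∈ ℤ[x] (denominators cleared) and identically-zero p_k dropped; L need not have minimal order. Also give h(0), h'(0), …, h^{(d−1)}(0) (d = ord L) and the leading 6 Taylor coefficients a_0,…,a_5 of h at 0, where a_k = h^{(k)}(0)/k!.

f: a_k = 2, 0, -1, 0, 1/12, 0, …
g: a_k = 0, -3, 0, 9, 0, -243/5, …
Product ⇒ symmetric product L₀, ord ≤ 4.
h₀' ⇒ L via d/dx closure of L₀.
L = (38998 + 738774·x^2 + 15162957·x^4 + 3032640·x^6 - 78732·x^8 - 1771470·x^10 + 531441·x^12) + (20772·x + 1033884·x^3 + 7902360·x^5 + 2624400·x^7 + 1180980·x^9 + 2125764·x^11)·Dx + (39368 + 755028·x^2 + 15369750·x^4 + 3887028·x^6 + 314928·x^8 - 1417176·x^10 + 1062882·x^12)·Dx^2 + (20772·x + 1033884·x^3 + 7902360·x^5 + 2624400·x^7 + 1180980·x^9 + 2125764·x^11)·Dx^3 + (370 + 16254·x^2 + 206793·x^4 + 854388·x^6 + 393660·x^8 + 354294·x^10 + 531441·x^12)·Dx^4  (order 4).
h: a_k = -6, 0, 63, 0, -2129/4, 0, …
ICs: h(0) = -6, h′(0) = 0, h′′(0) = 126, h′′′(0) = 0.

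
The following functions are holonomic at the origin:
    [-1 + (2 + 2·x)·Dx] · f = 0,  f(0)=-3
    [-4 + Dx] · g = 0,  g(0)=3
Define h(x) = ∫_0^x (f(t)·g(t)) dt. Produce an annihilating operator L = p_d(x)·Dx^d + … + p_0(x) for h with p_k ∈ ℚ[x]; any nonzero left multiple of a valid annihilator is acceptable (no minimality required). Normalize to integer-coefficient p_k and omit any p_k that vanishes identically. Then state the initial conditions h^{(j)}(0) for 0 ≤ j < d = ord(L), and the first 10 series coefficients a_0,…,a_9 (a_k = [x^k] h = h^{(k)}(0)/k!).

L = (-9 - 8·x)·Dx + (2 + 2·x)·Dx^2  (order 2).
h: a_k = 0, -9, -81/4, -237/8, -2049/64, -17523/640, -49553/2560, -417727/35840, -3503907/573440, -29265889/10321920, …
ICs: h(0) = 0, h′(0) = -9.

f: a_k = -3, -3/2, 3/8, -3/16, 15/128, -21/256, 63/1024, -99/2048, 1287/32768, -2145/65536, …
g: a_k = 3, 12, 24, 32, 32, 128/5, 256/15, 1024/105, 512/105, 2048/945, …
Sym-product of L_f,L_g gives L₀ (≤ ord 1).
∫: right-multiply L₀ by Dx.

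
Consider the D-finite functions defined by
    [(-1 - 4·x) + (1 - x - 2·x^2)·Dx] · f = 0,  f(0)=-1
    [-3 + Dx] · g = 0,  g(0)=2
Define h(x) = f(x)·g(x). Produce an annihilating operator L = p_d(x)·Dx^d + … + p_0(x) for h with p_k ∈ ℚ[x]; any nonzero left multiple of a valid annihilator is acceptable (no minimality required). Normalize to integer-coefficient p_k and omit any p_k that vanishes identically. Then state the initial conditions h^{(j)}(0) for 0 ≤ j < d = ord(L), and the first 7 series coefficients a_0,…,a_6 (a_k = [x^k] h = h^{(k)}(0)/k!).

f: a_k = -1, -1, -3, -5, -11, -21, -43, …
g: a_k = 2, 6, 9, 9, 27/4, 81/20, 81/40, …
f·g: L₀ = L_f ⊗_s L_g, ord ≤ 1·1.
L = (4 + x - 6·x^2) + (-1 + x + 2·x^2)·Dx  (order 1).
h: a_k = -2, -8, -21, -46, -379/4, -954/5, -15293/40, …
ICs: h(0) = -2.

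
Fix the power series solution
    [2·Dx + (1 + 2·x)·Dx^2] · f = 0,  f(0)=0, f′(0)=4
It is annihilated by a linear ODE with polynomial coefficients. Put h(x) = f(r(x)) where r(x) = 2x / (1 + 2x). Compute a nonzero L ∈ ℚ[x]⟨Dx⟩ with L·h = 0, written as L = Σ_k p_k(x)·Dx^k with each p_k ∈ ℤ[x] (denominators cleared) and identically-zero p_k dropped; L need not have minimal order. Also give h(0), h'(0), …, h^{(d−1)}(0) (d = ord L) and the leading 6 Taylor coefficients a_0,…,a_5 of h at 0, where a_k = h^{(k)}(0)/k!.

L = (8 + 24·x)·Dx + (1 + 8·x + 12·x^2)·Dx^2  (order 2).
h: a_k = 0, 8, -32, 416/3, -640, 15488/5, …
ICs: h(0) = 0, h′(0) = 8.

f: a_k = 0, 4, -4, 16/3, -8, 64/5, …
f∘r: x↦r, Dx↦Dx/r' in L_f ⇒ L₀.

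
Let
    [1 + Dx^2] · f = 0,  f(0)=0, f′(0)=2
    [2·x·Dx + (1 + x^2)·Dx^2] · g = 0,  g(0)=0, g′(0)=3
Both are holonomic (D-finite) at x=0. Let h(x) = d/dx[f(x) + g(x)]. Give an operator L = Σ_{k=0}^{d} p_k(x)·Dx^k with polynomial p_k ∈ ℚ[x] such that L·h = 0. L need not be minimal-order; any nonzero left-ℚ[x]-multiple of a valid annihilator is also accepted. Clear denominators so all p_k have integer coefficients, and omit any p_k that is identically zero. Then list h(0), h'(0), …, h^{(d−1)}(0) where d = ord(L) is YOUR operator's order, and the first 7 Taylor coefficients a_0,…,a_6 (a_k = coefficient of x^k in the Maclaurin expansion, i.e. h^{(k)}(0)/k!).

L = (-22·x + 28·x^3 + 2·x^5) + (-1 + 7·x^2 + 9·x^4 + x^6)·Dx + (-22·x + 28·x^3 + 2·x^5)·Dx^2 + (-1 + 7·x^2 + 9·x^4 + x^6)·Dx^3  (order 3).
h: a_k = 5, 0, -4, 0, 37/12, 0, -1081/360, …
ICs: h(0) = 5, h′(0) = 0, h′′(0) = -8.

f: a_k = 0, 2, 0, -1/3, 0, 1/60, 0, …
g: a_k = 0, 3, 0, -1, 0, 3/5, 0, …
Weyl lclm of L_f,L_g ⇒ L₀ (ord ≤ 4).
Differentiate: ansatz ord ≤ ord L₀ ⇒ L.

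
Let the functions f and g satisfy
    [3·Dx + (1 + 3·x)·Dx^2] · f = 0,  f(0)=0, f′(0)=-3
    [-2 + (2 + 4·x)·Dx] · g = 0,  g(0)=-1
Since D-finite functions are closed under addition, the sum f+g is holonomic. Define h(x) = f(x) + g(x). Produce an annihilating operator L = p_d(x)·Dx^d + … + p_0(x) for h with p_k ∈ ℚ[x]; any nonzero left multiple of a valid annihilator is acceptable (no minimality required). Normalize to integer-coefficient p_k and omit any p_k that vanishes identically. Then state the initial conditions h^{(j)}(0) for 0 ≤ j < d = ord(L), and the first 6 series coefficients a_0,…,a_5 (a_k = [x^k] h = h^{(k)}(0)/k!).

L = (18 + 18·x)·Dx + (30 + 108·x + 90·x^2)·Dx^2 + (4 + 26·x + 54·x^2 + 36·x^3)·Dx^3  (order 3).
h: a_k = -1, -4, 5, -19/2, 167/8, -1979/40, …
ICs: h(0) = -1, h′(0) = -4, h′′(0) = 10.

f: a_k = 0, -3, 9/2, -9, 81/4, -243/5, …
g: a_k = -1, -1, 1/2, -1/2, 5/8, -7/8, …
L₀ := lclm(L_f,L_g); ord L₀ ≤ 2+1.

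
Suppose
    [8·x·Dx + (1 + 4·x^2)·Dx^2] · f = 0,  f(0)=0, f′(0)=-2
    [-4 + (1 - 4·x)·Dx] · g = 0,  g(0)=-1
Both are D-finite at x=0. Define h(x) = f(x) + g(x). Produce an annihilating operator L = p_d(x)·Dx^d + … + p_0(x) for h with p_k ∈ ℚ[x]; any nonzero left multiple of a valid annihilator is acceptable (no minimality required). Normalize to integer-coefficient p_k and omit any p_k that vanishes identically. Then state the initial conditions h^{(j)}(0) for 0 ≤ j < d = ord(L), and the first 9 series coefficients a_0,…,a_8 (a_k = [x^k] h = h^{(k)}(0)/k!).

f: a_k = 0, -2, 0, 8/3, 0, -32/5, 0, 128/7, 0, …
g: a_k = -1, -4, -16, -64, -256, -1024, -4096, -16384, -65536, …
Sum ⇒ L₀ = lclm(L_f,L_g) in ℚ(x)⟨Dx⟩.
L = (8 - 128·x - 96·x^2)·Dx + (-13 + 8·x - 100·x^2 - 96·x^3)·Dx^2 + (1 - 3·x - 12·x^3 - 16·x^4)·Dx^3  (order 3).
h: a_k = -1, -6, -16, -184/3, -256, -5152/5, -4096, -114560/7, -65536, …
ICs: h(0) = -1, h′(0) = -6, h′′(0) = -32.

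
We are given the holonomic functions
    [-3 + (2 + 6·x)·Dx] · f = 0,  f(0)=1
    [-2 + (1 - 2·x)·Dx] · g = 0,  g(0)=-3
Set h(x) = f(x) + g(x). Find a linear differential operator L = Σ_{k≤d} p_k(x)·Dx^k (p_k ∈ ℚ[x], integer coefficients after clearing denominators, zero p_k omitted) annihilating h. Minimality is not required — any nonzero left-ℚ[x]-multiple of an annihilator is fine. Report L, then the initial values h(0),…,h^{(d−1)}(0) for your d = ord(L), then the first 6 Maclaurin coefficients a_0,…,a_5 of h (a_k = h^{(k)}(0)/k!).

L = (66 + 108·x) + (-41 - 156·x - 324·x^2)·Dx + (2 + 38·x + 24·x^2 - 216·x^3)·Dx^2  (order 2).
h: a_k = -2, -9/2, -105/8, -357/16, -6549/128, -22875/256, …
ICs: h(0) = -2, h′(0) = -9/2.

f: a_k = 1, 3/2, -9/8, 27/16, -405/128, 1701/256, …
g: a_k = -3, -6, -12, -24, -48, -96, …
L₀ := lclm(L_f,L_g); ord L₀ ≤ 1+1.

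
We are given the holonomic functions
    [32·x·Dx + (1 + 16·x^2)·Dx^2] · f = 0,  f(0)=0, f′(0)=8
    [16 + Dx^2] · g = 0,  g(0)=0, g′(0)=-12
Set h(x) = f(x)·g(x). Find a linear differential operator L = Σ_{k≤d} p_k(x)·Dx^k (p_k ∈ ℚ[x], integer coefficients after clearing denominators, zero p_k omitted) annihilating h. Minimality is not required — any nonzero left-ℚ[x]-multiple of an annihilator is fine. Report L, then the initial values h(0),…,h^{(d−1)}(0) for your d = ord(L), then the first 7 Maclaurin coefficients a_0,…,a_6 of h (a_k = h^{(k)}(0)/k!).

f: a_k = 0, 8, 0, -128/3, 0, 2048/5, 0, …
g: a_k = 0, -12, 0, 32, 0, -128/5, 0, …
L₀ := L_f ⊗_s L_g (sym. prod.), ord ≤ 4.
L = (1280 + 53248·x^2 + 360448·x^4 + 2097152·x^6 + 8388608·x^8) + (1536·x + 40960·x^3 + 393216·x^5 + 2097152·x^7)·Dx + (96 + 4096·x^2 + 36864·x^4 + 262144·x^6 + 1048576·x^8)·Dx^2 + (96·x + 2560·x^3 + 24576·x^5 + 131072·x^7)·Dx^3 + (1 + 48·x^2 + 896·x^4 + 8192·x^6 + 32768·x^8)·Dx^4  (order 4).
h: a_k = 0, 0, -96, 0, 768, 0, -19456/3, …
ICs: h(0) = 0, h′(0) = 0, h′′(0) = -192, h′′′(0) = 0.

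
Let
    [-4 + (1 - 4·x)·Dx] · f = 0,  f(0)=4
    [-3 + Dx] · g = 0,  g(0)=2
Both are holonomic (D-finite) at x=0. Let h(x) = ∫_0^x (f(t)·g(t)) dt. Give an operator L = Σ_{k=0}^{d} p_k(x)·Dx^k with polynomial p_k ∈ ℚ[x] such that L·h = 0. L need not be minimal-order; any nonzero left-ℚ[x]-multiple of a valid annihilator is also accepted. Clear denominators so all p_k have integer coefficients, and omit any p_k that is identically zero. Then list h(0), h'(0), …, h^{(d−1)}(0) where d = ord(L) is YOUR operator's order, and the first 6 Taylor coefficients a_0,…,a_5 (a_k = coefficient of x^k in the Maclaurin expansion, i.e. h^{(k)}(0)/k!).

f: a_k = 4, 16, 64, 256, 1024, 4096, …
g: a_k = 2, 6, 9, 9, 27/4, 81/20, …
h₀=f·g: eliminate ⇒ L₀, order ≤ 1·1.
h=∫₀ˣh₀: take L = L₀·Dx.
L = (7 - 12·x)·Dx + (-1 + 4·x)·Dx^2  (order 2).
h: a_k = 0, 8, 28, 260/3, 269, 4331/5, …
ICs: h(0) = 0, h′(0) = 8.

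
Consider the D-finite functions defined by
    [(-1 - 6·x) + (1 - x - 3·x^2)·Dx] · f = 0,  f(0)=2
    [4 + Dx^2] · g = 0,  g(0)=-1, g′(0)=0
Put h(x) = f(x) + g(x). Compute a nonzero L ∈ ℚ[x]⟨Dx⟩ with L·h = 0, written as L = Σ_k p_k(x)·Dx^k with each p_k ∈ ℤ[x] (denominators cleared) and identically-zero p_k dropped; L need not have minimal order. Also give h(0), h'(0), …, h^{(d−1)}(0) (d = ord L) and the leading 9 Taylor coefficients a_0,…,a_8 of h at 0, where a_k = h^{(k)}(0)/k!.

L = (92 + 608·x + 512·x^2 + 1104·x^3 + 360·x^4 + 432·x^5) + (-24 + 4·x + 24·x^2 + 80·x^3 + 180·x^4 + 216·x^5 + 216·x^6)·Dx + (23 + 152·x + 128·x^2 + 276·x^3 + 90·x^4 + 108·x^5)·Dx^2 + (-6 + x + 6·x^2 + 20·x^3 + 45·x^4 + 54·x^5 + 54·x^6)·Dx^3  (order 3).
h: a_k = 1, 2, 10, 14, 112/3, 80, 8734/45, 434, 320038/315, …
ICs: h(0) = 1, h′(0) = 2, h′′(0) = 20.

f: a_k = 2, 2, 8, 14, 38, 80, 194, 434, 1016, …
g: a_k = -1, 0, 2, 0, -2/3, 0, 4/45, 0, -2/315, …
L₀ := lclm(L_f,L_g); ord L₀ ≤ 1+2.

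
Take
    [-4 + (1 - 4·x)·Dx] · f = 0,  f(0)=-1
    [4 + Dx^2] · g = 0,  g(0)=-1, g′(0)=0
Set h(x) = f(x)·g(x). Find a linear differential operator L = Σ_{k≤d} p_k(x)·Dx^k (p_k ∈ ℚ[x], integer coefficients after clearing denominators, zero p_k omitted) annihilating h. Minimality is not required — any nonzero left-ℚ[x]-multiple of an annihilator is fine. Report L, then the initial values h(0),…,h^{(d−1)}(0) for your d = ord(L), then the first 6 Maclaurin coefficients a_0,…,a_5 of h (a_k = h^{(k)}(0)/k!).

f: a_k = -1, -4, -16, -64, -256, -1024, …
g: a_k = -1, 0, 2, 0, -2/3, 0, …
L₀ := L_f ⊗_s L_g (sym. prod.), ord ≤ 2.
L = (-4 + 16·x) + 8·Dx + (-1 + 4·x)·Dx^2  (order 2).
h: a_k = 1, 4, 14, 56, 674/3, 2696/3, …
ICs: h(0) = 1, h′(0) = 4.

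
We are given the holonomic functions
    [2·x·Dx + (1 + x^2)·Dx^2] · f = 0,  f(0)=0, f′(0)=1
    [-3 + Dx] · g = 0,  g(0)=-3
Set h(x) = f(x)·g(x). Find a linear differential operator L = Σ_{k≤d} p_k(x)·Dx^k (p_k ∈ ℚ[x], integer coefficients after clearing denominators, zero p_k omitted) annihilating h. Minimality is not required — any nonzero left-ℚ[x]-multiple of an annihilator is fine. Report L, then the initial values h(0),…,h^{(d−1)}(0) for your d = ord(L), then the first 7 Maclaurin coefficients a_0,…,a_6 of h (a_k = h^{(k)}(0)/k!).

f: a_k = 0, 1, 0, -1/3, 0, 1/5, 0, …
g: a_k = -3, -9, -27/2, -27/2, -81/8, -243/40, -243/80, …
f·g: L₀ = L_f ⊗_s L_g, ord ≤ 2·1.
L = (9 - 6·x + 9·x^2) + (-6 + 2·x - 6·x^2)·Dx + (1 + x^2)·Dx^2  (order 2).
h: a_k = 0, -3, -9, -25/2, -21/2, -249/40, -27/8, …
ICs: h(0) = 0, h′(0) = -3.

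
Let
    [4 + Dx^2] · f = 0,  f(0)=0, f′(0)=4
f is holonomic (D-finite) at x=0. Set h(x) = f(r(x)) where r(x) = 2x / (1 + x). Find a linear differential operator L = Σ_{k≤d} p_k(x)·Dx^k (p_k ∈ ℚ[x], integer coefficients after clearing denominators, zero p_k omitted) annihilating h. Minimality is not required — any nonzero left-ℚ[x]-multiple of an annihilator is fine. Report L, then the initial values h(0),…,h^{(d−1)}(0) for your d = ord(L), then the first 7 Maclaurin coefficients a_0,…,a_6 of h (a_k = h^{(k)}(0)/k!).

L = 16 + (2 + 6·x + 6·x^2 + 2·x^3)·Dx + (1 + 4·x + 6·x^2 + 4·x^3 + x^4)·Dx^2  (order 2).
h: a_k = 0, 8, -8, -40/3, 56, -1544/15, 120, …
ICs: h(0) = 0, h′(0) = 8.

f: a_k = 0, 4, 0, -8/3, 0, 8/15, 0, …
L₀ from L_f via x↦r, Dx↦r'^{-1}Dx.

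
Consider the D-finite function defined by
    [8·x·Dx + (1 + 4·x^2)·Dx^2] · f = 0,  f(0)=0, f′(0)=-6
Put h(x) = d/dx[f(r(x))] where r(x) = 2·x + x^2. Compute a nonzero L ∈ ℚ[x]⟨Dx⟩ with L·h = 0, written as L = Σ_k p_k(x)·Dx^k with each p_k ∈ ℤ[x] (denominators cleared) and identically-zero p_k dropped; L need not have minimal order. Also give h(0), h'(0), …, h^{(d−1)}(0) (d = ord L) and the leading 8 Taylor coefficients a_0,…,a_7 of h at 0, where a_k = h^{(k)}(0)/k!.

f: a_k = 0, -6, 0, 8, 0, -96/5, 0, 384/7, …
f∘r: x↦r, Dx↦Dx/r' in L_f ⇒ L₀.
h₀' ⇒ L via d/dx closure of L₀.
L = (-1 + 32·x + 64·x^2 + 48·x^3 + 12·x^4) + (1 + x + 16·x^2 + 32·x^3 + 20·x^4 + 4·x^5)·Dx  (order 1).
h: a_k = -12, -12, 192, 384, -2832, -9168, 38400, 190464, …
ICs: h(0) = -12.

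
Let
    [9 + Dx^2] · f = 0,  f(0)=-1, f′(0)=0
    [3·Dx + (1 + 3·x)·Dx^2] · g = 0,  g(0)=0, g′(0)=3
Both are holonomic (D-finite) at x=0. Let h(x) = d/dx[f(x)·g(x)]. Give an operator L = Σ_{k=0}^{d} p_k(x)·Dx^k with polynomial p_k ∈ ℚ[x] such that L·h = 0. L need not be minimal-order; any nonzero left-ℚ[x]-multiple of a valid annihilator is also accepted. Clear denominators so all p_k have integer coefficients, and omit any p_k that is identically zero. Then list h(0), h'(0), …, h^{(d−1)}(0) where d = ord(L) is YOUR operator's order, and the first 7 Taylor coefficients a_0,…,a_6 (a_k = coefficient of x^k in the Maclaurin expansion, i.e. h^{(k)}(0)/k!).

L = (-675 - 3564·x - 10206·x^2 + 8748·x^3 + 94041·x^4 + 157464·x^5 + 78732·x^6) + (-216 - 864·x + 1620·x^2 + 14580·x^3 + 29160·x^4 + 17496·x^5)·Dx + (-84 - 396·x - 378·x^2 + 5832·x^3 + 23814·x^4 + 34992·x^5 + 17496·x^6)·Dx^2 + (-24 - 96·x + 180·x^2 + 1620·x^3 + 3240·x^4 + 1944·x^5)·Dx^3 + (-1 + 84·x^2 + 540·x^3 + 1485·x^4 + 1944·x^5 + 972·x^6)·Dx^4  (order 4).
h: a_k = -3, 9, 27/2, 0, -729/8, 2187/8, -67797/80, …
ICs: h(0) = -3, h′(0) = 9, h′′(0) = 27, h′′′(0) = 0.

f: a_k = -1, 0, 9/2, 0, -27/8, 0, 81/80, …
g: a_k = 0, 3, -9/2, 9, -81/4, 243/5, -243/2, …
L₀ := L_f ⊗_s L_g (sym. prod.), ord ≤ 4.
Derive L from L₀ (diff closure).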